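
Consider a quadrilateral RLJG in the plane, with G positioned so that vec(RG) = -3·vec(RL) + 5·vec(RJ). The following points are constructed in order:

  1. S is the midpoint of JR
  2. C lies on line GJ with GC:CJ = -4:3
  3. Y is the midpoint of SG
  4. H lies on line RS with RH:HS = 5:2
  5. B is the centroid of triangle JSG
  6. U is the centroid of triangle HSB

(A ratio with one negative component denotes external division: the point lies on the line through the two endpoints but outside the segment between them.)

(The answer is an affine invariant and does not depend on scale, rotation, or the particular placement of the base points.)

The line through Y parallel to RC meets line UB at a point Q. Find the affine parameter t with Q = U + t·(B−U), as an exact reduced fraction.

t = 239/260

Assign R = (0, 0), L = (1, 0), J = (0, 1), G = (-3, 5) — the answer is frame-independent, so this choice is without loss of generality.
1. S is the midpoint of JR ⇒ S = (0, 1/2)
2. C lies on line GJ with GC:CJ = -4:3 ⇒ C = (9, -11)
3. Y is the midpoint of SG ⇒ Y = (-3/2, 11/4)
4. H lies on line RS with RH:HS = 5:2 ⇒ H = (0, 5/14)
5. B is the centroid of triangle JSG ⇒ B = (-1, 13/6)
6. U is the centroid of triangle HSB ⇒ U = (-1/3, 127/126)
through Y parallel to RC: direction (9, -11); meets UB at Q = (-123/130, 539/260)
Q = U + t·(B−U) with t = 239/260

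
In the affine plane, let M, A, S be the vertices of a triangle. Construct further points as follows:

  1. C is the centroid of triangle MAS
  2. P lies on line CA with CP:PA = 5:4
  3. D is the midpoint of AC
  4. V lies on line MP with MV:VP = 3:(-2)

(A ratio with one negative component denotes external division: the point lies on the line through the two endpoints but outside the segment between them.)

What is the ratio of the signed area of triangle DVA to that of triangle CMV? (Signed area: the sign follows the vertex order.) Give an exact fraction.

Assign M = (0, 0), A = (1, 0), S = (0, 1) — the answer is frame-independent, so this choice is without loss of generality.
1. C is the centroid of triangle MAS ⇒ C = (1/3, 1/3)
2. P lies on line CA with CP:PA = 5:4 ⇒ P = (19/27, 4/27)
3. D is the midpoint of AC ⇒ D = (2/3, 1/6)
4. V lies on line MP with MV:VP = 3:(-2) ⇒ V = (19/9, 4/9)
2·[DVA] = -1/3, 2·[CMV] = 5/9
[DVA]:[CMV] = -1/3:5/9 = -3/5

[DVA]:[CMV] = -3/5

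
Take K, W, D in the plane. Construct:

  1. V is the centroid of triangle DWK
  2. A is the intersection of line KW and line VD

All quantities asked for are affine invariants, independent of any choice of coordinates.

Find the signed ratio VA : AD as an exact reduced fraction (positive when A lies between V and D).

Work in coordinates with K = (0, 0), W = (1, 0), D = (0, 1).
1. V is the centroid of triangle DWK ⇒ V = (1/3, 1/3)
2. A is the intersection of line KW and line VD ⇒ A = (1/2, 0)
A = V + t·(D−V) with t = -1/2, so VA:AD = t:(1−t) = -1/2:3/2

VA:AD = -1/3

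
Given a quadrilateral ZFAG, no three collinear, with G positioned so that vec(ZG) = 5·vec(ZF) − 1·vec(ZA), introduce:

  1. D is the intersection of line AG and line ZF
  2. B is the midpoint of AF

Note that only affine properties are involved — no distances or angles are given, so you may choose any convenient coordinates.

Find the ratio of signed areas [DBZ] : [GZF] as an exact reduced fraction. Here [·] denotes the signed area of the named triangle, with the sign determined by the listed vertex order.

Assign Z = (0, 0), F = (1, 0), A = (0, 1), G = (5, -1) — the answer is frame-independent, so this choice is without loss of generality.
1. D is the intersection of line AG and line ZF ⇒ D = (5/2, 0)
2. B is the midpoint of AF ⇒ B = (1/2, 1/2)
2·[DBZ] = 5/4, 2·[GZF] = -1
[DBZ]:[GZF] = 5/4:-1 = -5/4

[DBZ]:[GZF] = -5/4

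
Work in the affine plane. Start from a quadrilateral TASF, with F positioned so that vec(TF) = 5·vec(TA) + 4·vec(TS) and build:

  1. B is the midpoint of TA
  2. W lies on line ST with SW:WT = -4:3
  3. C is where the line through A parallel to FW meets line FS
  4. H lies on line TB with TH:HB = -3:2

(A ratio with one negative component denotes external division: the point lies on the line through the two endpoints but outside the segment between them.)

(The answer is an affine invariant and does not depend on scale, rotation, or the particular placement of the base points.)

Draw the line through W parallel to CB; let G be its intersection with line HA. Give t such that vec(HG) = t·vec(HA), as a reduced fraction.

Choose coordinates T = (0, 0), A = (1, 0), S = (0, 1), F = (5, 4).
1. B is the midpoint of TA ⇒ B = (1/2, 0)
2. W lies on line ST with SW:WT = -4:3 ⇒ W = (0, -3)
3. C is where the line through A parallel to FW meets line FS ⇒ C = (3, 14/5)
4. H lies on line TB with TH:HB = -3:2 ⇒ H = (3/2, 0)
through W parallel to CB: direction (-5/2, -14/5); meets HA at G = (75/28, 0)
G = H + t·(A−H) with t = -33/14

t = -33/14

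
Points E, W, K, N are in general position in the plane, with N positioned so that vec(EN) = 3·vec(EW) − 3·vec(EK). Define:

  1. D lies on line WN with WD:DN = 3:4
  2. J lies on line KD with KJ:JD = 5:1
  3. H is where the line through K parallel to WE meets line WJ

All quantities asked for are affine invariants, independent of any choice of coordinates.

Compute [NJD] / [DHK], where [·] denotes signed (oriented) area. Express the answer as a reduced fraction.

[NJD]:[DHK] = -19/180

Choose coordinates E = (0, 0), W = (1, 0), K = (0, 1), N = (3, -3).
1. D lies on line WN with WD:DN = 3:4 ⇒ D = (13/7, -9/7)
2. J lies on line KD with KJ:JD = 5:1 ⇒ J = (65/42, -19/21)
3. H is where the line through K parallel to WE meets line WJ ⇒ H = (15/38, 1)
2·[NJD] = -2/21, 2·[DHK] = 120/133
[NJD]:[DHK] = -2/21:120/133 = -19/180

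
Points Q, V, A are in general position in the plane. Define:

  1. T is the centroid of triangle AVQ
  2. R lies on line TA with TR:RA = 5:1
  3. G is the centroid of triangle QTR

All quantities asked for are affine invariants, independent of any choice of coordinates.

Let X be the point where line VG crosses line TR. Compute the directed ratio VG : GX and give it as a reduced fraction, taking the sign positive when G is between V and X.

Work in coordinates with Q = (0, 0), V = (1, 0), A = (0, 1).
1. T is the centroid of triangle AVQ ⇒ T = (1/3, 1/3)
2. R lies on line TA with TR:RA = 5:1 ⇒ R = (1/18, 8/9)
3. G is the centroid of triangle QTR ⇒ G = (7/54, 11/27)
line VG meets TR at X = (25/72, 11/36)
G = V + t·(X−V) with t = 4/3, so VG:GX = 4/3:-1/3

VG:GX = -4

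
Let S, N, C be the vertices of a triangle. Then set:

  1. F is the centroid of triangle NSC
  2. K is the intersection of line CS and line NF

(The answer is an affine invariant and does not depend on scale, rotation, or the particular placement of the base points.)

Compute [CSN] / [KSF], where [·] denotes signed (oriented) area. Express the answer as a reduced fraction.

Assign S = (0, 0), N = (1, 0), C = (0, 1) — the answer is frame-independent, so this choice is without loss of generality.
1. F is the centroid of triangle NSC ⇒ F = (1/3, 1/3)
2. K is the intersection of line CS and line NF ⇒ K = (0, 1/2)
2·[CSN] = 1, 2·[KSF] = 1/6
[CSN]:[KSF] = 1:1/6 = 6

[CSN]:[KSF] = 6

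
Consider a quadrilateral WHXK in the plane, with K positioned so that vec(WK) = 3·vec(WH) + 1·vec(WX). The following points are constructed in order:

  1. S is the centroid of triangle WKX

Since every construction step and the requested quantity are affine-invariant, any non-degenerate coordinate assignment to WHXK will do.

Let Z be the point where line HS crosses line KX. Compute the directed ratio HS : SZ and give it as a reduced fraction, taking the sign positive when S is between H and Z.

Assign W = (0, 0), H = (1, 0), X = (0, 1), K = (3, 1) — the answer is frame-independent, so this choice is without loss of generality.
1. S is the centroid of triangle WKX ⇒ S = (1, 2/3)
line HS meets KX at Z = (1, 1)
S = H + t·(Z−H) with t = 2/3, so HS:SZ = 2/3:1/3

HS:SZ = 2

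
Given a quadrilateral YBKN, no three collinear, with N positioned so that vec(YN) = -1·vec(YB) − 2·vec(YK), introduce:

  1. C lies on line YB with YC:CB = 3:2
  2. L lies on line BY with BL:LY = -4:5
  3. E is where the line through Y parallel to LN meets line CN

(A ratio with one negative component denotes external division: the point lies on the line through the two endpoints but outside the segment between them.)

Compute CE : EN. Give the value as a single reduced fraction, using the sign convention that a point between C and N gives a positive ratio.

Set Y = (0, 0), B = (1, 0), K = (0, 1), N = (-1, -2); any affine frame gives the same invariant.
1. C lies on line YB with YC:CB = 3:2 ⇒ C = (3/5, 0)
2. L lies on line BY with BL:LY = -4:5 ⇒ L = (5, 0)
3. E is where the line through Y parallel to LN meets line CN ⇒ E = (9/11, 3/11)
E = C + t·(N−C) with t = -3/22, so CE:EN = t:(1−t) = -3/22:25/22

CE:EN = -3/25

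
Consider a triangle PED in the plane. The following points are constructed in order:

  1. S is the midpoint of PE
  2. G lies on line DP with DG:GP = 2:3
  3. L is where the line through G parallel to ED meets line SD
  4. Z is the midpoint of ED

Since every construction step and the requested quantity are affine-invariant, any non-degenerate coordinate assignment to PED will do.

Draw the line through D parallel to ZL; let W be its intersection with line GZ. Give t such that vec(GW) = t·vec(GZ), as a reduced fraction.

Work in coordinates with P = (0, 0), E = (1, 0), D = (0, 1).
1. S is the midpoint of PE ⇒ S = (1/2, 0)
2. G lies on line DP with DG:GP = 2:3 ⇒ G = (0, 3/5)
3. L is where the line through G parallel to ED meets line SD ⇒ L = (2/5, 1/5)
4. Z is the midpoint of ED ⇒ Z = (1/2, 1/2)
through D parallel to ZL: direction (-1/10, -3/10); meets GZ at W = (-1/8, 5/8)
W = G + t·(Z−G) with t = -1/4

t = -1/4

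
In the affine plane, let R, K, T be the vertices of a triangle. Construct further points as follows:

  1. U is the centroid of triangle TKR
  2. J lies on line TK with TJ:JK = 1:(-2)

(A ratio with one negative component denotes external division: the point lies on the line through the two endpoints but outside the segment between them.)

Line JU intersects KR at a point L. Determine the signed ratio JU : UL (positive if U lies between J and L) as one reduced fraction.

JU:UL = 5

Work in coordinates with R = (0, 0), K = (1, 0), T = (0, 1).
1. U is the centroid of triangle TKR ⇒ U = (1/3, 1/3)
2. J lies on line TK with TJ:JK = 1:(-2) ⇒ J = (-1, 2)
line JU meets KR at L = (3/5, 0)
U = J + t·(L−J) with t = 5/6, so JU:UL = 5/6:1/6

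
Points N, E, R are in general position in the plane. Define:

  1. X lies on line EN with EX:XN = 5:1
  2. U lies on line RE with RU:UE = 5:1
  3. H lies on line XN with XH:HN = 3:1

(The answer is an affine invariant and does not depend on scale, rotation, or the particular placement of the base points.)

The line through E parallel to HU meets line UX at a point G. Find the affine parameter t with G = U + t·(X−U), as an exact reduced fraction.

t = 23/3

Work in coordinates with N = (0, 0), E = (1, 0), R = (0, 1).
1. X lies on line EN with EX:XN = 5:1 ⇒ X = (1/6, 0)
2. U lies on line RE with RU:UE = 5:1 ⇒ U = (5/6, 1/6)
3. H lies on line XN with XH:HN = 3:1 ⇒ H = (1/24, 0)
through E parallel to HU: direction (19/24, 1/6); meets UX at G = (-77/18, -10/9)
G = U + t·(X−U) with t = 23/3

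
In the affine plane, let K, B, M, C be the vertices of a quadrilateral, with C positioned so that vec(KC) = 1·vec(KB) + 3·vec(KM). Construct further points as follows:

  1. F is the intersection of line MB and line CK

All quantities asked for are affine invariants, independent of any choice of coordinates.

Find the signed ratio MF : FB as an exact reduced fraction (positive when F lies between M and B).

Assign K = (0, 0), B = (1, 0), M = (0, 1), C = (1, 3) — the answer is frame-independent, so this choice is without loss of generality.
1. F is the intersection of line MB and line CK ⇒ F = (1/4, 3/4)
F = M + t·(B−M) with t = 1/4, so MF:FB = t:(1−t) = 1/4:3/4

MF:FB = 1/3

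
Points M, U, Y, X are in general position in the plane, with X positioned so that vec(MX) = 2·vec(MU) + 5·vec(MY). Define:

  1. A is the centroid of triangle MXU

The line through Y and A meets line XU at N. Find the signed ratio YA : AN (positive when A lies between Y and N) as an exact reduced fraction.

Set M = (0, 0), U = (1, 0), Y = (0, 1), X = (2, 5); any affine frame gives the same invariant.
1. A is the centroid of triangle MXU ⇒ A = (1, 5/3)
line YA meets XU at N = (18/13, 25/13)
A = Y + t·(N−Y) with t = 13/18, so YA:AN = 13/18:5/18

YA:AN = 13/5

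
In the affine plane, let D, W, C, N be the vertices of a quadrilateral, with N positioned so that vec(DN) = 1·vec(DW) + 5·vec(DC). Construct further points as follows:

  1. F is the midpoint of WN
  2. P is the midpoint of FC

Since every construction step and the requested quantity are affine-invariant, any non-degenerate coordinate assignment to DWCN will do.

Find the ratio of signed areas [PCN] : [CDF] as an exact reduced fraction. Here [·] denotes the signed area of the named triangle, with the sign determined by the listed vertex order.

[PCN]:[CDF] = -5/4

Choose coordinates D = (0, 0), W = (1, 0), C = (0, 1), N = (1, 5).
1. F is the midpoint of WN ⇒ F = (1, 5/2)
2. P is the midpoint of FC ⇒ P = (1/2, 7/4)
2·[PCN] = -5/4, 2·[CDF] = 1
[PCN]:[CDF] = -5/4:1 = -5/4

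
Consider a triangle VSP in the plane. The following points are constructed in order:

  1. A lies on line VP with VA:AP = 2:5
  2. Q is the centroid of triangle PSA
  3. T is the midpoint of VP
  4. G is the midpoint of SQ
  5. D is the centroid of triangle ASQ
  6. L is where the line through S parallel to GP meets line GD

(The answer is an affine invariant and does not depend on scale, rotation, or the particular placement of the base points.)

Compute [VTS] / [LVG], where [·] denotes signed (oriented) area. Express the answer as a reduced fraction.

[VTS]:[LVG] = 21/2

Assign V = (0, 0), S = (1, 0), P = (0, 1) — the answer is frame-independent, so this choice is without loss of generality.
1. A lies on line VP with VA:AP = 2:5 ⇒ A = (0, 2/7)
2. Q is the centroid of triangle PSA ⇒ Q = (1/3, 3/7)
3. T is the midpoint of VP ⇒ T = (0, 1/2)
4. G is the midpoint of SQ ⇒ G = (2/3, 3/14)
5. D is the centroid of triangle ASQ ⇒ D = (4/9, 5/21)
6. L is where the line through S parallel to GP meets line GD ⇒ L = (5/6, 11/56)
2·[VTS] = -1/2, 2·[LVG] = -1/21
[VTS]:[LVG] = -1/2:-1/21 = 21/2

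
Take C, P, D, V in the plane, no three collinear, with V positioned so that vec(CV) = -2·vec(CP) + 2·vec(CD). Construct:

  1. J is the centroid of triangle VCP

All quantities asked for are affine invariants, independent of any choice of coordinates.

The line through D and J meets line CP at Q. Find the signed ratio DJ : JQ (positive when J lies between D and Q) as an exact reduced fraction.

Assign C = (0, 0), P = (1, 0), D = (0, 1), V = (-2, 2) — the answer is frame-independent, so this choice is without loss of generality.
1. J is the centroid of triangle VCP ⇒ J = (-1/3, 2/3)
line DJ meets CP at Q = (-1, 0)
J = D + t·(Q−D) with t = 1/3, so DJ:JQ = 1/3:2/3

DJ:JQ = 1/2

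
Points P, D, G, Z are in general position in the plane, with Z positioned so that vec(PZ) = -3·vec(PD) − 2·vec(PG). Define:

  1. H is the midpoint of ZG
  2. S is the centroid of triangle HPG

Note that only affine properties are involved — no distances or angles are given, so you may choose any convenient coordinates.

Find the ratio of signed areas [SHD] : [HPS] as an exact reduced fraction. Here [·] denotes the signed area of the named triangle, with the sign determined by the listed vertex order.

[SHD]:[HPS] = 7/3

Work in coordinates with P = (0, 0), D = (1, 0), G = (0, 1), Z = (-3, -2).
1. H is the midpoint of ZG ⇒ H = (-3/2, -1/2)
2. S is the centroid of triangle HPG ⇒ S = (-1/2, 1/6)
2·[SHD] = 7/6, 2·[HPS] = 1/2
[SHD]:[HPS] = 7/6:1/2 = 7/3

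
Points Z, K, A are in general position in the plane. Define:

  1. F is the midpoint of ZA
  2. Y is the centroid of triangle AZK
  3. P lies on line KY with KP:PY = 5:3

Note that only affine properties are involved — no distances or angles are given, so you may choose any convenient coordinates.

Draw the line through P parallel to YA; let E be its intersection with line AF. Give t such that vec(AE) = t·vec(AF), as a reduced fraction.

Choose coordinates Z = (0, 0), K = (1, 0), A = (0, 1).
1. F is the midpoint of ZA ⇒ F = (0, 1/2)
2. Y is the centroid of triangle AZK ⇒ Y = (1/3, 1/3)
3. P lies on line KY with KP:PY = 5:3 ⇒ P = (7/12, 5/24)
through P parallel to YA: direction (-1/3, 2/3); meets AF at E = (0, 11/8)
E = A + t·(F−A) with t = -3/4

t = -3/4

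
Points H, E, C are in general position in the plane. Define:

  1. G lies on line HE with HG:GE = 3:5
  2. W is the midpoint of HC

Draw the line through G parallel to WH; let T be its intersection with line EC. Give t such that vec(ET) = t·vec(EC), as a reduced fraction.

t = 5/8

Work in coordinates with H = (0, 0), E = (1, 0), C = (0, 1).
1. G lies on line HE with HG:GE = 3:5 ⇒ G = (3/8, 0)
2. W is the midpoint of HC ⇒ W = (0, 1/2)
through G parallel to WH: direction (0, -1/2); meets EC at T = (3/8, 5/8)
T = E + t·(C−E) with t = 5/8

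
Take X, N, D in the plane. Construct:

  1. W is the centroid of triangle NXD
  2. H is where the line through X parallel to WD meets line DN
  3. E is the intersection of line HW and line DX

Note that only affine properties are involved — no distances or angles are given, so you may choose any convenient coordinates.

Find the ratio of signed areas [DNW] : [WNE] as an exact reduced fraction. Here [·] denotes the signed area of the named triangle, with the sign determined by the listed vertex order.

[DNW]:[WNE] = -2

Set X = (0, 0), N = (1, 0), D = (0, 1); any affine frame gives the same invariant.
1. W is the centroid of triangle NXD ⇒ W = (1/3, 1/3)
2. H is where the line through X parallel to WD meets line DN ⇒ H = (-1, 2)
3. E is the intersection of line HW and line DX ⇒ E = (0, 3/4)
2·[DNW] = -1/3, 2·[WNE] = 1/6
[DNW]:[WNE] = -1/3:1/6 = -2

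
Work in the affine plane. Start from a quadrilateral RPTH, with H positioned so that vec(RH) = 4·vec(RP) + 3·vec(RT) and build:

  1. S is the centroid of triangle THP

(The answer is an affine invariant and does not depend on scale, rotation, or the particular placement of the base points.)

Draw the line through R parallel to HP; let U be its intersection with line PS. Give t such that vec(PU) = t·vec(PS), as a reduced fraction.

t = 3/2

Assign R = (0, 0), P = (1, 0), T = (0, 1), H = (4, 3) — the answer is frame-independent, so this choice is without loss of generality.
1. S is the centroid of triangle THP ⇒ S = (5/3, 4/3)
through R parallel to HP: direction (-3, -3); meets PS at U = (2, 2)
U = P + t·(S−P) with t = 3/2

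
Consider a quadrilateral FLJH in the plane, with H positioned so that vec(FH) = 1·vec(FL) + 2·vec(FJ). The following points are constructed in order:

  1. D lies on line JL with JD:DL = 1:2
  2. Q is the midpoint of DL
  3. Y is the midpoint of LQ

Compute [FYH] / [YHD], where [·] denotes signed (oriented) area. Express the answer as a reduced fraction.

Set F = (0, 0), L = (1, 0), J = (0, 1), H = (1, 2); any affine frame gives the same invariant.
1. D lies on line JL with JD:DL = 1:2 ⇒ D = (1/3, 2/3)
2. Q is the midpoint of DL ⇒ Q = (2/3, 1/3)
3. Y is the midpoint of LQ ⇒ Y = (5/6, 1/6)
2·[FYH] = 3/2, 2·[YHD] = 1
[FYH]:[YHD] = 3/2:1 = 3/2

[FYH]:[YHD] = 3/2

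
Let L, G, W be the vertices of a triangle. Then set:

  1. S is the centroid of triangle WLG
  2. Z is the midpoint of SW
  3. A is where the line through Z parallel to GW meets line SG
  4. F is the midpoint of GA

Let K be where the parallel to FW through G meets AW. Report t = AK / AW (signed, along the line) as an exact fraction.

Assign L = (0, 0), G = (1, 0), W = (0, 1) — the answer is frame-independent, so this choice is without loss of generality.
1. S is the centroid of triangle WLG ⇒ S = (1/3, 1/3)
2. Z is the midpoint of SW ⇒ Z = (1/6, 2/3)
3. A is where the line through Z parallel to GW meets line SG ⇒ A = (2/3, 1/6)
4. F is the midpoint of GA ⇒ F = (5/6, 1/12)
through G parallel to FW: direction (-5/6, 11/12); meets AW at K = (-2/3, 11/6)
K = A + t·(W−A) with t = 2

t = 2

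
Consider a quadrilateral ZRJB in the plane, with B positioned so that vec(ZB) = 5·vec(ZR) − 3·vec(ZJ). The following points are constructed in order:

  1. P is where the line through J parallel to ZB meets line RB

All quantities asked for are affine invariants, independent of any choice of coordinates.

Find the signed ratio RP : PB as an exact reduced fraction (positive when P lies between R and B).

RP:PB = -2/5

Assign Z = (0, 0), R = (1, 0), J = (0, 1), B = (5, -3) — the answer is frame-independent, so this choice is without loss of generality.
1. P is where the line through J parallel to ZB meets line RB ⇒ P = (-5/3, 2)
P = R + t·(B−R) with t = -2/3, so RP:PB = t:(1−t) = -2/3:5/3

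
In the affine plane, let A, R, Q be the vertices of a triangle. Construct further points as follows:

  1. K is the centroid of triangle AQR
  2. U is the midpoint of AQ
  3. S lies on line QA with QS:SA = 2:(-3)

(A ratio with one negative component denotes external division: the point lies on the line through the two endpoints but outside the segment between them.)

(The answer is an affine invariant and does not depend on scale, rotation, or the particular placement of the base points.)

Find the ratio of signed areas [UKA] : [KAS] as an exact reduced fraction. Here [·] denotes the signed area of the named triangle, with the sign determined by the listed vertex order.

Choose coordinates A = (0, 0), R = (1, 0), Q = (0, 1).
1. K is the centroid of triangle AQR ⇒ K = (1/3, 1/3)
2. U is the midpoint of AQ ⇒ U = (0, 1/2)
3. S lies on line QA with QS:SA = 2:(-3) ⇒ S = (0, 3)
2·[UKA] = -1/6, 2·[KAS] = -1
[UKA]:[KAS] = -1/6:-1 = 1/6

[UKA]:[KAS] = 1/6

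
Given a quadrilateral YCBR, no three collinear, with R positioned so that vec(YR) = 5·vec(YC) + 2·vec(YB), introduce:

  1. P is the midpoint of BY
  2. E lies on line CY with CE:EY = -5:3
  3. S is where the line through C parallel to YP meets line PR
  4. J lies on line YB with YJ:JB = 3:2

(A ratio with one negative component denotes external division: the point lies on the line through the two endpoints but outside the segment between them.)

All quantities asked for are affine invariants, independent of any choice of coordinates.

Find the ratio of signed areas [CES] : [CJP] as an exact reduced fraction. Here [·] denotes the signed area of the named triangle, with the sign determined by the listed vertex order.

[CES]:[CJP] = -20

Work in coordinates with Y = (0, 0), C = (1, 0), B = (0, 1), R = (5, 2).
1. P is the midpoint of BY ⇒ P = (0, 1/2)
2. E lies on line CY with CE:EY = -5:3 ⇒ E = (-3/2, 0)
3. S is where the line through C parallel to YP meets line PR ⇒ S = (1, 4/5)
4. J lies on line YB with YJ:JB = 3:2 ⇒ J = (0, 3/5)
2·[CES] = -2, 2·[CJP] = 1/10
[CES]:[CJP] = -2:1/10 = -20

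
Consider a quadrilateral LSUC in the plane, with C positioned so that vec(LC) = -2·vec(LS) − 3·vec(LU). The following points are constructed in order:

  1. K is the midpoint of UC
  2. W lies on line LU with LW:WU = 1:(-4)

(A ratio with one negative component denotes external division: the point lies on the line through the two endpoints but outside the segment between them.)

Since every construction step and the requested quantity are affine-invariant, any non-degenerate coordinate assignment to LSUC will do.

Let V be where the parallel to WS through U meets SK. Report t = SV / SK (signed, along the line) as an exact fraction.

t = -4

Choose coordinates L = (0, 0), S = (1, 0), U = (0, 1), C = (-2, -3).
1. K is the midpoint of UC ⇒ K = (-1, -1)
2. W lies on line LU with LW:WU = 1:(-4) ⇒ W = (0, -1/3)
through U parallel to WS: direction (1, 1/3); meets SK at V = (9, 4)
V = S + t·(K−S) with t = -4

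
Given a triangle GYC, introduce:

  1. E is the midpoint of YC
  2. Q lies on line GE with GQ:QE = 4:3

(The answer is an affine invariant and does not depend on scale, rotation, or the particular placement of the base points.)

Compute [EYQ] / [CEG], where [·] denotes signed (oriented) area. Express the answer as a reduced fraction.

Assign G = (0, 0), Y = (1, 0), C = (0, 1) — the answer is frame-independent, so this choice is without loss of generality.
1. E is the midpoint of YC ⇒ E = (1/2, 1/2)
2. Q lies on line GE with GQ:QE = 4:3 ⇒ Q = (2/7, 2/7)
2·[EYQ] = -3/14, 2·[CEG] = -1/2
[EYQ]:[CEG] = -3/14:-1/2 = 3/7

[EYQ]:[CEG] = 3/7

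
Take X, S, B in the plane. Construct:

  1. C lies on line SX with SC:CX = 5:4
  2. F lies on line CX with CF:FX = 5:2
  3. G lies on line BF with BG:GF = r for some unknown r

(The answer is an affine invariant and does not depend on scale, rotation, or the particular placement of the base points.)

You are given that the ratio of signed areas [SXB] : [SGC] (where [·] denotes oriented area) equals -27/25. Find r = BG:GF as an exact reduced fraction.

Work in coordinates with X = (0, 0), S = (1, 0), B = (0, 1).
1. C lies on line SX with SC:CX = 5:4 ⇒ C = (4/9, 0)
2. F lies on line CX with CF:FX = 5:2 ⇒ F = (8/63, 0)
3. With BG:GF = r, write λ = r/(r+1) so G = B + λ·(F−B); G is affine-linear in λ
Every point depending on G is an affine combination of G and λ-independent points, so each such coordinate is linear in λ; the λ² term in each signed area is a multiple of (F−B)×(F−B) = 0, so 2·[SXB] and 2·[SGC] are each linear in λ. Evaluating at λ=0 and λ=1:
  2·[SXB] = -1,   2·[SGC] = -5/9·λ + 5/9
So [SXB]:[SGC] = (-1) / (-5/9·λ + 5/9). Setting this equal to -27/25:
  -1 = -27/25·(-5/9·λ + 5/9)  ⇒  λ = -2/3
Then r = λ/(1−λ) = (-2/3)/(5/3) = -2/5. Check: with r = -2/5, G = (-16/189, 5/3) and [SXB]:[SGC] = -27/25 as required.

r = -2/5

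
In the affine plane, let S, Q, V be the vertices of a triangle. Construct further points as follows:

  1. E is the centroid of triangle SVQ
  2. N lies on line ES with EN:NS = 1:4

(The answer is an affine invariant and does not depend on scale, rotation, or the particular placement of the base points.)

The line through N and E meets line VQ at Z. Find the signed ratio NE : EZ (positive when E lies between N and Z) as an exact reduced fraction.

Assign S = (0, 0), Q = (1, 0), V = (0, 1) — the answer is frame-independent, so this choice is without loss of generality.
1. E is the centroid of triangle SVQ ⇒ E = (1/3, 1/3)
2. N lies on line ES with EN:NS = 1:4 ⇒ N = (4/15, 4/15)
line NE meets VQ at Z = (1/2, 1/2)
E = N + t·(Z−N) with t = 2/7, so NE:EZ = 2/7:5/7

NE:EZ = 2/5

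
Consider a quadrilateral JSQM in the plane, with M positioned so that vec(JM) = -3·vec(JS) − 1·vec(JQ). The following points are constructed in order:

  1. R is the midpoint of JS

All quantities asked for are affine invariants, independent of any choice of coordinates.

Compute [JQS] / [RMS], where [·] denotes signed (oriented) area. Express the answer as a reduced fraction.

Set J = (0, 0), S = (1, 0), Q = (0, 1), M = (-3, -1); any affine frame gives the same invariant.
1. R is the midpoint of JS ⇒ R = (1/2, 0)
2·[JQS] = -1, 2·[RMS] = 1/2
[JQS]:[RMS] = -1:1/2 = -2

[JQS]:[RMS] = -2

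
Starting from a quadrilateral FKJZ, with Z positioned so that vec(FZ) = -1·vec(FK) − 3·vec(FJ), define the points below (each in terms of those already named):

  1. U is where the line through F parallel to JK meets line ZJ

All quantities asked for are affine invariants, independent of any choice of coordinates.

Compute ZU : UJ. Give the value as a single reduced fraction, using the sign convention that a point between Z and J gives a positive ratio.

ZU:UJ = 4

Assign F = (0, 0), K = (1, 0), J = (0, 1), Z = (-1, -3) — the answer is frame-independent, so this choice is without loss of generality.
1. U is where the line through F parallel to JK meets line ZJ ⇒ U = (-1/5, 1/5)
U = Z + t·(J−Z) with t = 4/5, so ZU:UJ = t:(1−t) = 4/5:1/5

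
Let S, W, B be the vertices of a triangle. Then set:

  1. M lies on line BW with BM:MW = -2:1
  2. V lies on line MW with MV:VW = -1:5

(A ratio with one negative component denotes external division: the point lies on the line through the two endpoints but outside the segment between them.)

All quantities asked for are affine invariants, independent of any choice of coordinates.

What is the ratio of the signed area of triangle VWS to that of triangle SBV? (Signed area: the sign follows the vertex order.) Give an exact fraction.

[VWS]:[SBV] = -5/9

Set S = (0, 0), W = (1, 0), B = (0, 1); any affine frame gives the same invariant.
1. M lies on line BW with BM:MW = -2:1 ⇒ M = (2, -1)
2. V lies on line MW with MV:VW = -1:5 ⇒ V = (9/4, -5/4)
2·[VWS] = 5/4, 2·[SBV] = -9/4
[VWS]:[SBV] = 5/4:-9/4 = -5/9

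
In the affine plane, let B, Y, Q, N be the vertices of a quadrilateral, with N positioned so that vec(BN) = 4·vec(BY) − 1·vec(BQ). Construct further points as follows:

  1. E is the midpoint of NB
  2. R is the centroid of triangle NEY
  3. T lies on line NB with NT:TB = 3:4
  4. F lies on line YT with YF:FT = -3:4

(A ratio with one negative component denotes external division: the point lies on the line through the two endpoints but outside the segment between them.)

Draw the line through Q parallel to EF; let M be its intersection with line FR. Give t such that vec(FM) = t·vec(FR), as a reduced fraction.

Set B = (0, 0), Y = (1, 0), Q = (0, 1), N = (4, -1); any affine frame gives the same invariant.
1. E is the midpoint of NB ⇒ E = (2, -1/2)
2. R is the centroid of triangle NEY ⇒ R = (7/3, -1/2)
3. T lies on line NB with NT:TB = 3:4 ⇒ T = (16/7, -4/7)
4. F lies on line YT with YF:FT = -3:4 ⇒ F = (-20/7, 12/7)
through Q parallel to EF: direction (-34/7, 31/14); meets FR at M = (3740/217, -48/7)
M = F + t·(R−F) with t = 120/31

t = 120/31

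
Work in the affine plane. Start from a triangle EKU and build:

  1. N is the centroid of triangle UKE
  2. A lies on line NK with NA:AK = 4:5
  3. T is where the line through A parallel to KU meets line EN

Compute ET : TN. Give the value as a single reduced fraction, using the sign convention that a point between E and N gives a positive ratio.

ET:TN = -11/2

Set E = (0, 0), K = (1, 0), U = (0, 1); any affine frame gives the same invariant.
1. N is the centroid of triangle UKE ⇒ N = (1/3, 1/3)
2. A lies on line NK with NA:AK = 4:5 ⇒ A = (17/27, 5/27)
3. T is where the line through A parallel to KU meets line EN ⇒ T = (11/27, 11/27)
T = E + t·(N−E) with t = 11/9, so ET:TN = t:(1−t) = 11/9:-2/9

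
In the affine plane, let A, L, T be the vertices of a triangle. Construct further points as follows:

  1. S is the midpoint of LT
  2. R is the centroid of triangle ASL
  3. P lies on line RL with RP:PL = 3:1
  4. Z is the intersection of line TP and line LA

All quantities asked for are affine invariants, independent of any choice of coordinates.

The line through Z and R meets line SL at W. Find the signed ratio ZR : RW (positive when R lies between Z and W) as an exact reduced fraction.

Choose coordinates A = (0, 0), L = (1, 0), T = (0, 1).
1. S is the midpoint of LT ⇒ S = (1/2, 1/2)
2. R is the centroid of triangle ASL ⇒ R = (1/2, 1/6)
3. P lies on line RL with RP:PL = 3:1 ⇒ P = (7/8, 1/24)
4. Z is the intersection of line TP and line LA ⇒ Z = (21/23, 0)
line ZR meets SL at W = (18/17, -1/17)
R = Z + t·(W−Z) with t = -17/6, so ZR:RW = -17/6:23/6

ZR:RW = -17/23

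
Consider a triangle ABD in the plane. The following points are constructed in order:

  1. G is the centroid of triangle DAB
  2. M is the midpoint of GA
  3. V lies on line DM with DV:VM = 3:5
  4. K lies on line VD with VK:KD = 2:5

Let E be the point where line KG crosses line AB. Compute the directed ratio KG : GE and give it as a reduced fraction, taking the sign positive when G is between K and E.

Set A = (0, 0), B = (1, 0), D = (0, 1); any affine frame gives the same invariant.
1. G is the centroid of triangle DAB ⇒ G = (1/3, 1/3)
2. M is the midpoint of GA ⇒ M = (1/6, 1/6)
3. V lies on line DM with DV:VM = 3:5 ⇒ V = (1/16, 11/16)
4. K lies on line VD with VK:KD = 2:5 ⇒ K = (5/112, 87/112)
line KG meets AB at E = (82/149, 0)
G = K + t·(E−K) with t = 149/261, so KG:GE = 149/261:112/261

KG:GE = 149/112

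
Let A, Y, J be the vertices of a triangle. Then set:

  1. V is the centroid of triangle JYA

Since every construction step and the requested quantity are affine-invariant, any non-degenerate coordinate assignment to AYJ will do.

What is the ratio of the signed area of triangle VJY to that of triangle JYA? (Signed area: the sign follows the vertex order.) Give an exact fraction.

[VJY]:[JYA] = 1/3

Assign A = (0, 0), Y = (1, 0), J = (0, 1) — the answer is frame-independent, so this choice is without loss of generality.
1. V is the centroid of triangle JYA ⇒ V = (1/3, 1/3)
2·[VJY] = -1/3, 2·[JYA] = -1
[VJY]:[JYA] = -1/3:-1 = 1/3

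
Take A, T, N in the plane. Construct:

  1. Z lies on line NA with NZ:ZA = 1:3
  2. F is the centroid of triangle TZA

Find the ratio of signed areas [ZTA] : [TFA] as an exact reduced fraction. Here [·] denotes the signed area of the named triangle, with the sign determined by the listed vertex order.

[ZTA]:[TFA] = -3

Work in coordinates with A = (0, 0), T = (1, 0), N = (0, 1).
1. Z lies on line NA with NZ:ZA = 1:3 ⇒ Z = (0, 3/4)
2. F is the centroid of triangle TZA ⇒ F = (1/3, 1/4)
2·[ZTA] = -3/4, 2·[TFA] = 1/4
[ZTA]:[TFA] = -3/4:1/4 = -3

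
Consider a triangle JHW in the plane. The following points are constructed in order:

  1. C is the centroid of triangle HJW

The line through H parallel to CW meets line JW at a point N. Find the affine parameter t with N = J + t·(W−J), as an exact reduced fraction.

t = 2

Set J = (0, 0), H = (1, 0), W = (0, 1); any affine frame gives the same invariant.
1. C is the centroid of triangle HJW ⇒ C = (1/3, 1/3)
through H parallel to CW: direction (-1/3, 2/3); meets JW at N = (0, 2)
N = J + t·(W−J) with t = 2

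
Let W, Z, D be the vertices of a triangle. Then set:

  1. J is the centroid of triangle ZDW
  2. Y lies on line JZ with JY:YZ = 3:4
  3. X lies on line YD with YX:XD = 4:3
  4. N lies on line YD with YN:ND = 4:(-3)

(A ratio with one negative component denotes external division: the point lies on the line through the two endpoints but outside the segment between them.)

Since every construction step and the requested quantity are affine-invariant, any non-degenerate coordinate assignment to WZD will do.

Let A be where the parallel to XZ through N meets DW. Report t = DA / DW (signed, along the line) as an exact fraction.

t = -7/9

Assign W = (0, 0), Z = (1, 0), D = (0, 1) — the answer is frame-independent, so this choice is without loss of generality.
1. J is the centroid of triangle ZDW ⇒ J = (1/3, 1/3)
2. Y lies on line JZ with JY:YZ = 3:4 ⇒ Y = (13/21, 4/21)
3. X lies on line YD with YX:XD = 4:3 ⇒ X = (13/49, 32/49)
4. N lies on line YD with YN:ND = 4:(-3) ⇒ N = (-13/7, 24/7)
through N parallel to XZ: direction (36/49, -32/49); meets DW at A = (0, 16/9)
A = D + t·(W−D) with t = -7/9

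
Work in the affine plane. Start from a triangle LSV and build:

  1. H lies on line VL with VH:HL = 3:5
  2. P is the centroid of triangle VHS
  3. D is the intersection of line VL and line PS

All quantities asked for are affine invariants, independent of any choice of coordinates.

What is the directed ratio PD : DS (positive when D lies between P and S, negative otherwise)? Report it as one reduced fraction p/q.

PD:DS = -1/3

Assign L = (0, 0), S = (1, 0), V = (0, 1) — the answer is frame-independent, so this choice is without loss of generality.
1. H lies on line VL with VH:HL = 3:5 ⇒ H = (0, 5/8)
2. P is the centroid of triangle VHS ⇒ P = (1/3, 13/24)
3. D is the intersection of line VL and line PS ⇒ D = (0, 13/16)
D = P + t·(S−P) with t = -1/2, so PD:DS = t:(1−t) = -1/2:3/2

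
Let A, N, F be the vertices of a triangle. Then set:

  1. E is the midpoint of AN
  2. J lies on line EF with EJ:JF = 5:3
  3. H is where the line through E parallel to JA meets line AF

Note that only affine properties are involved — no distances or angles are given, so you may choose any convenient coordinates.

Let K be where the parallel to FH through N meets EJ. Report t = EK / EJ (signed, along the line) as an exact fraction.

t = -8/5

Choose coordinates A = (0, 0), N = (1, 0), F = (0, 1).
1. E is the midpoint of AN ⇒ E = (1/2, 0)
2. J lies on line EF with EJ:JF = 5:3 ⇒ J = (3/16, 5/8)
3. H is where the line through E parallel to JA meets line AF ⇒ H = (0, -5/3)
through N parallel to FH: direction (0, -8/3); meets EJ at K = (1, -1)
K = E + t·(J−E) with t = -8/5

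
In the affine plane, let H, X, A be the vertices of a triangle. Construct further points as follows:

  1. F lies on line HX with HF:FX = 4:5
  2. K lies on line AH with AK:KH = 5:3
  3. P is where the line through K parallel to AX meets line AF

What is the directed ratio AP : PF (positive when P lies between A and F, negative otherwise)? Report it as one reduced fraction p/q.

Work in coordinates with H = (0, 0), X = (1, 0), A = (0, 1).
1. F lies on line HX with HF:FX = 4:5 ⇒ F = (4/9, 0)
2. K lies on line AH with AK:KH = 5:3 ⇒ K = (0, 3/8)
3. P is where the line through K parallel to AX meets line AF ⇒ P = (1/2, -1/8)
P = A + t·(F−A) with t = 9/8, so AP:PF = t:(1−t) = 9/8:-1/8

AP:PF = -9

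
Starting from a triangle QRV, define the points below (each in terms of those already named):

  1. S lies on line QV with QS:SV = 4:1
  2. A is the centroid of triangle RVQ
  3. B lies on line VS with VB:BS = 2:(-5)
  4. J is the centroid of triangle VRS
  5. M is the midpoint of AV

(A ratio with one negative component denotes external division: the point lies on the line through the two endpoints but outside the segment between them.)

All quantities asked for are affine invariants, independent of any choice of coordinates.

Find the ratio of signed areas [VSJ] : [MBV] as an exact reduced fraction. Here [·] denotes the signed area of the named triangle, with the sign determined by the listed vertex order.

Assign Q = (0, 0), R = (1, 0), V = (0, 1) — the answer is frame-independent, so this choice is without loss of generality.
1. S lies on line QV with QS:SV = 4:1 ⇒ S = (0, 4/5)
2. A is the centroid of triangle RVQ ⇒ A = (1/3, 1/3)
3. B lies on line VS with VB:BS = 2:(-5) ⇒ B = (0, 17/15)
4. J is the centroid of triangle VRS ⇒ J = (1/3, 3/5)
5. M is the midpoint of AV ⇒ M = (1/6, 2/3)
2·[VSJ] = 1/15, 2·[MBV] = 1/45
[VSJ]:[MBV] = 1/15:1/45 = 3

[VSJ]:[MBV] = 3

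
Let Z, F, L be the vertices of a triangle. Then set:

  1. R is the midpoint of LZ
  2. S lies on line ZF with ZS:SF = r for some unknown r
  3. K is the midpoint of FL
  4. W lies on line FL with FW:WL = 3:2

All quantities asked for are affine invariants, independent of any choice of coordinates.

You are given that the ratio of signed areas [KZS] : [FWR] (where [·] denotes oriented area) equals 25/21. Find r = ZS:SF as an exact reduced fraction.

r = 5/2

Work in coordinates with Z = (0, 0), F = (1, 0), L = (0, 1).
1. R is the midpoint of LZ ⇒ R = (0, 1/2)
2. With ZS:SF = r, write λ = r/(r+1) so S = Z + λ·(F−Z); S is affine-linear in λ
3. K is the midpoint of FL ⇒ K = (1/2, 1/2)
4. W lies on line FL with FW:WL = 3:2 ⇒ W = (2/5, 3/5)
Every point depending on S is an affine combination of S and λ-independent points, so each such coordinate is linear in λ; the λ² term in each signed area is a multiple of (F−Z)×(F−Z) = 0, so 2·[KZS] and 2·[FWR] are each linear in λ. Evaluating at λ=0 and λ=1:
  2·[KZS] = 1/2·λ,   2·[FWR] = 3/10
So [KZS]:[FWR] = (1/2·λ) / (3/10). Setting this equal to 25/21:
  1/2·λ = 25/21·(3/10)  ⇒  λ = 5/7
Then r = λ/(1−λ) = (5/7)/(2/7) = 5/2. Check: with r = 5/2, S = (5/7, 0) and [KZS]:[FWR] = 25/21 as required.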